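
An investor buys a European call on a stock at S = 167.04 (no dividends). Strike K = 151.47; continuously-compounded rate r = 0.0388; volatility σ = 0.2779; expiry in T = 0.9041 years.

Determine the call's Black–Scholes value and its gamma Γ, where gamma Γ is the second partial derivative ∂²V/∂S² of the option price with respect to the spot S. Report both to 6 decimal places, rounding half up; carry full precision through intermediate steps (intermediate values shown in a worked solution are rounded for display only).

σ√T = 0.2779·√0.9041 = 0.264239
d₁ = (ln(S/K) + (r+σ²/2)T) / (σ√T) = (ln(167.04/151.47) + (0.0388+0.2779²/2)·0.9041) / 0.264239 = (0.097846 + 0.069990) / 0.264239 = 0.635167
d₂ = d₁ − σ√T = 0.635167 − 0.264239 = 0.370928
e^{−rT} = e^{−0.0388·0.9041} = 0.965529
N(d₁) = 0.737340,  N(d₂) = 0.644655
Call price V = S·N(d₁) − K·e^{−rT}·N(d₂) = 123.165328 − 94.279879 = 28.885448
φ(d₁) = (1/√(2π))·e^{−d₁²/2} = 0.326065
Γ = φ(d₁) / (S·σ·√T) = 0.007387

price = 28.885448
Γ = 0.007387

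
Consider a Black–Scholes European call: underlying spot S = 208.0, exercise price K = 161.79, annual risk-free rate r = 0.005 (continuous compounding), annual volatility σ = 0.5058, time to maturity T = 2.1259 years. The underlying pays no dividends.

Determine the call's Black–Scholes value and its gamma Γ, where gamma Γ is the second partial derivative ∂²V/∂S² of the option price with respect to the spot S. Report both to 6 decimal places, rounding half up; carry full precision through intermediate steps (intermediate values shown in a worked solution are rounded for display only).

price = 80.038323
Γ = 0.002001

σ√T = 0.5058·√2.1259 = 0.737480
d₁ = (ln(S/K) + (r+σ²/2)T) / (σ√T) = (ln(208.0/161.79) + (0.005+0.5058²/2)·2.1259) / 0.737480 = (0.251239 + 0.282568) / 0.737480 = 0.723825
d₂ = d₁ − σ√T = 0.723825 − 0.737480 = -0.013655
e^{−rT} = e^{−0.005·2.1259} = 0.989427
N(d₁) = 0.765414,  N(d₂) = 0.494553
Call price V = S·N(d₁) − K·e^{−rT}·N(d₂) = 159.206015 − 79.167692 = 80.038323
φ(d₁) = (1/√(2π))·e^{−d₁²/2} = 0.307002
Γ = φ(d₁) / (S·σ·√T) = 0.002001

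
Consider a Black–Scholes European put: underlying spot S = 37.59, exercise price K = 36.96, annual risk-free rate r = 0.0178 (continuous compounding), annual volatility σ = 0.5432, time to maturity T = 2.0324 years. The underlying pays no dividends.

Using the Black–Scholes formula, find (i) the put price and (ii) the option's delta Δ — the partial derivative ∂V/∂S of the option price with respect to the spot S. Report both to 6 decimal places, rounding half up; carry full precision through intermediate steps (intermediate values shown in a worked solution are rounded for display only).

σ√T = 0.5432·√2.0324 = 0.774398
d₁ = (ln(S/K) + (r+σ²/2)T) / (σ√T) = (ln(37.59/36.96) + (0.0178+0.5432²/2)·2.0324) / 0.774398 = (0.016902 + 0.336023) / 0.774398 = 0.455741
d₂ = d₁ − σ√T = 0.455741 − 0.774398 = -0.318657
e^{−rT} = e^{−0.0178·2.0324} = 0.964470
N(−d₁) = 0.324288,  N(−d₂) = 0.625007
Put price V = K·e^{−rT}·N(−d₂) − S·N(−d₁) = 22.279498 − 12.189994 = 10.089504
Δ = −N(−d₁) = -0.324288

price = 10.089504
Δ = -0.324288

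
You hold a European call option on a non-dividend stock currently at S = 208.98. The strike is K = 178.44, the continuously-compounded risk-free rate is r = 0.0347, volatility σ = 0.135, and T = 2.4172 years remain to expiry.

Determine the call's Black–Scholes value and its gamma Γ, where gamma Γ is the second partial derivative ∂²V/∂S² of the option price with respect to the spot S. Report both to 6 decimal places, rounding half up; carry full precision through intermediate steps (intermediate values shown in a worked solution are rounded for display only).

price = 47.290108
Γ = 0.004126

σ√T = 0.135·√2.4172 = 0.209889
d₁ = (ln(S/K) + (r+σ²/2)T) / (σ√T) = (ln(208.98/178.44) + (0.0347+0.135²/2)·2.4172) / 0.209889 = (0.157986 + 0.105904) / 0.209889 = 1.257281
d₂ = d₁ − σ√T = 1.257281 − 0.209889 = 1.047392
e^{−rT} = e^{−0.0347·2.4172} = 0.919545
N(d₁) = 0.895674,  N(d₂) = 0.852541
Call price V = S·N(d₁) − K·e^{−rT}·N(d₂) = 187.177969 − 139.887861 = 47.290108
φ(d₁) = (1/√(2π))·e^{−d₁²/2} = 0.180989
Γ = φ(d₁) / (S·σ·√T) = 0.004126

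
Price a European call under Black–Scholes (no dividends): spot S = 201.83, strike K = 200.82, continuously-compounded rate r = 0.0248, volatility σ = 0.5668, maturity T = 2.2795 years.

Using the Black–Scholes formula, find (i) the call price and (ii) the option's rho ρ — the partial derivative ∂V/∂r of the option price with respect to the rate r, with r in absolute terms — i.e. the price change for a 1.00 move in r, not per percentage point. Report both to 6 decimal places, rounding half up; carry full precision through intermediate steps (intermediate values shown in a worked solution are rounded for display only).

σ√T = 0.5668·√2.2795 = 0.855755
d₁ = (ln(S/K) + (r+σ²/2)T) / (σ√T) = (ln(201.83/200.82) + (0.0248+0.5668²/2)·2.2795) / 0.855755 = (0.005017 + 0.422690) / 0.855755 = 0.499801
d₂ = d₁ − σ√T = 0.499801 − 0.855755 = -0.355955
e^{−rT} = e^{−0.0248·2.2795} = 0.945037
N(d₁) = 0.691392,  N(d₂) = 0.360937
Call price V = S·N(d₁) − K·e^{−rT}·N(d₂) = 139.543696 − 68.499475 = 71.044221
ρ = K·T·e^{−rT}·N(d₂) = 156.144552

price = 71.044221
ρ = 156.144552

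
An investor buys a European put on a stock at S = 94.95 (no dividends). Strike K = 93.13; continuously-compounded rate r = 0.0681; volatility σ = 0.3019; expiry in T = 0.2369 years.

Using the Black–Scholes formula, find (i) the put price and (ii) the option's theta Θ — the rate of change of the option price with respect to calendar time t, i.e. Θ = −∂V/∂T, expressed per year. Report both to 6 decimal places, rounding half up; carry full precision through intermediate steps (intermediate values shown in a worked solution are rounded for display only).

σ√T = 0.3019·√0.2369 = 0.146942
d₁ = (ln(S/K) + (r+σ²/2)T) / (σ√T) = (ln(94.95/93.13) + (0.0681+0.3019²/2)·0.2369) / 0.146942 = (0.019354 + 0.026929) / 0.146942 = 0.314974
d₂ = d₁ − σ√T = 0.314974 − 0.146942 = 0.168032
e^{−rT} = e^{−0.0681·0.2369} = 0.983997
N(−d₁) = 0.376391,  N(−d₂) = 0.433279
Put price V = K·e^{−rT}·N(−d₂) − S·N(−d₁) = 39.705504 − 35.738286 = 3.967218
φ(d₁) = (1/√(2π))·e^{−d₁²/2} = 0.379636
Θ = −S·φ(d₁)·σ/(2√T) + r·K·e^{−rT}·N(−d₂) = −11.179251 + 2.703945 = -8.475306

price = 3.967218
Θ = -8.475306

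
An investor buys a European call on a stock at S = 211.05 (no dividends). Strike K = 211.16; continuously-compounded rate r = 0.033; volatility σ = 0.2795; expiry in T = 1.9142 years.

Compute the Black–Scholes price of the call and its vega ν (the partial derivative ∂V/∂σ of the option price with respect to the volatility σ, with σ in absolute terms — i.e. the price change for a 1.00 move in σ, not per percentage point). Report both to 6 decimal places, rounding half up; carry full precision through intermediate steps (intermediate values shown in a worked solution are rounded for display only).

σ√T = 0.2795·√1.9142 = 0.386701
d₁ = (ln(S/K) + (r+σ²/2)T) / (σ√T) = (ln(211.05/211.16) + (0.033+0.2795²/2)·1.9142) / 0.386701 = (-0.000521 + 0.137937) / 0.386701 = 0.355356
d₂ = d₁ − σ√T = 0.355356 − 0.386701 = -0.031346
e^{−rT} = e^{−0.033·1.9142} = 0.938785
N(d₁) = 0.638838,  N(d₂) = 0.487497
Call price V = S·N(d₁) − K·e^{−rT}·N(d₂) = 134.826844 − 96.638418 = 38.188426
φ(d₁) = (1/√(2π))·e^{−d₁²/2} = 0.374532
ν = S·φ(d₁)·√T = 109.362453

price = 38.188426
ν = 109.362453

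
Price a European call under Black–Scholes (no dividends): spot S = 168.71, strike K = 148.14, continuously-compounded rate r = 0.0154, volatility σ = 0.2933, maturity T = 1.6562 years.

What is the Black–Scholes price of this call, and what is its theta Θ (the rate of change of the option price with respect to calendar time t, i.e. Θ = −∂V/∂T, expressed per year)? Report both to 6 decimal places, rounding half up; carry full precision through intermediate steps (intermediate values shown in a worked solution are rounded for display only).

price = 37.520230
Θ = -7.711720

σ√T = 0.2933·√1.6562 = 0.377458
d₁ = (ln(S/K) + (r+σ²/2)T) / (σ√T) = (ln(168.71/148.14) + (0.0154+0.2933²/2)·1.6562) / 0.377458 = (0.130023 + 0.096743) / 0.377458 = 0.600772
d₂ = d₁ − σ√T = 0.600772 − 0.377458 = 0.223314
e^{−rT} = e^{−0.0154·1.6562} = 0.974817
N(d₁) = 0.726004,  N(d₂) = 0.588355
Call price V = S·N(d₁) − K·e^{−rT}·N(d₂) = 122.484159 − 84.963929 = 37.520230
φ(d₁) = (1/√(2π))·e^{−d₁²/2} = 0.333070
Θ = −S·φ(d₁)·σ/(2√T) − r·K·e^{−rT}·N(d₂) = −6.403276 − 1.308445 = -7.711720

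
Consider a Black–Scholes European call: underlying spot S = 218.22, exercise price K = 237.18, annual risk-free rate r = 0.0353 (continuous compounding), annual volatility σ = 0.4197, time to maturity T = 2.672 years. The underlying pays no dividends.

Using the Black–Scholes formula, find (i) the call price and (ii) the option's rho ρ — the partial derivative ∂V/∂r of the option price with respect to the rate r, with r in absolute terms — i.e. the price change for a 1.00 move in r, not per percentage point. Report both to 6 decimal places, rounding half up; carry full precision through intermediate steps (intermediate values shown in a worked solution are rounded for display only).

price = 59.455789
ρ = 214.440803

σ√T = 0.4197·√2.672 = 0.686052
d₁ = (ln(S/K) + (r+σ²/2)T) / (σ√T) = (ln(218.22/237.18) + (0.0353+0.4197²/2)·2.672) / 0.686052 = (-0.083316 + 0.329655) / 0.686052 = 0.359069
d₂ = d₁ − σ√T = 0.359069 − 0.686052 = -0.326984
e^{−rT} = e^{−0.0353·2.672} = 0.909990
N(d₁) = 0.640228,  N(d₂) = 0.371840
Call price V = S·N(d₁) − K·e^{−rT}·N(d₂) = 139.710580 − 80.254791 = 59.455789
ρ = K·T·e^{−rT}·N(d₂) = 214.440803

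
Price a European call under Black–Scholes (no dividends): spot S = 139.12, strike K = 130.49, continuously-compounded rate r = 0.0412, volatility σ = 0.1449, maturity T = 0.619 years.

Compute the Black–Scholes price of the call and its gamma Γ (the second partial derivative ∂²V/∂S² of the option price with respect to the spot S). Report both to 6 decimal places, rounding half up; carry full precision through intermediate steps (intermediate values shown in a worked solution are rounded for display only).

price = 13.784233
Γ = 0.017640

σ√T = 0.1449·√0.619 = 0.114002
d₁ = (ln(S/K) + (r+σ²/2)T) / (σ√T) = (ln(139.12/130.49) + (0.0412+0.1449²/2)·0.619) / 0.114002 = (0.064040 + 0.032001) / 0.114002 = 0.842451
d₂ = d₁ − σ√T = 0.842451 − 0.114002 = 0.728448
e^{−rT} = e^{−0.0412·0.619} = 0.974820
N(d₁) = 0.800232,  N(d₂) = 0.766830
Call price V = S·N(d₁) − K·e^{−rT}·N(d₂) = 111.328295 − 97.544063 = 13.784233
φ(d₁) = (1/√(2π))·e^{−d₁²/2} = 0.279766
Γ = φ(d₁) / (S·σ·√T) = 0.017640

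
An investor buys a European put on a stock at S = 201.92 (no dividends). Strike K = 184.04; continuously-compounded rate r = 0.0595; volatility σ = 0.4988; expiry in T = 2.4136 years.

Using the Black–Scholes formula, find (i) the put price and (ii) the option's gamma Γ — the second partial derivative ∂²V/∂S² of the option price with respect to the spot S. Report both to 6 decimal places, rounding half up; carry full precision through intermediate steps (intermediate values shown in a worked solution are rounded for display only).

price = 35.614911
Γ = 0.002006

σ√T = 0.4988·√2.4136 = 0.774924
d₁ = (ln(S/K) + (r+σ²/2)T) / (σ√T) = (ln(201.92/184.04) + (0.0595+0.4988²/2)·2.4136) / 0.774924 = (0.092718 + 0.443863) / 0.774924 = 0.692431
d₂ = d₁ − σ√T = 0.692431 − 0.774924 = -0.082493
e^{−rT} = e^{−0.0595·2.4136} = 0.866226
N(−d₁) = 0.244333,  N(−d₂) = 0.532873
Put price V = K·e^{−rT}·N(−d₂) − S·N(−d₁) = 84.950713 − 49.335802 = 35.614911
φ(d₁) = (1/√(2π))·e^{−d₁²/2} = 0.313904
Γ = φ(d₁) / (S·σ·√T) = 0.002006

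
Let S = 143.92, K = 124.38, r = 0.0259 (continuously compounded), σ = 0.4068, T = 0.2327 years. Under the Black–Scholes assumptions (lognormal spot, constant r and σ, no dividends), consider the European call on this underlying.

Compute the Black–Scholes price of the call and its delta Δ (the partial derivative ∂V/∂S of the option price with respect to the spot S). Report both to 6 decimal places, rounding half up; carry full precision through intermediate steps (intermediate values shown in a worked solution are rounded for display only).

σ√T = 0.4068·√0.2327 = 0.196236
d₁ = (ln(S/K) + (r+σ²/2)T) / (σ√T) = (ln(143.92/124.38) + (0.0259+0.4068²/2)·0.2327) / 0.196236 = (0.145916 + 0.025281) / 0.196236 = 0.872405
d₂ = d₁ − σ√T = 0.872405 − 0.196236 = 0.676169
e^{−rT} = e^{−0.0259·0.2327} = 0.993991
N(d₁) = 0.808506,  N(d₂) = 0.750533
Call price V = S·N(d₁) − K·e^{−rT}·N(d₂) = 116.360222 − 92.790397 = 23.569825
Δ = N(d₁) = 0.808506

price = 23.569825
Δ = 0.808506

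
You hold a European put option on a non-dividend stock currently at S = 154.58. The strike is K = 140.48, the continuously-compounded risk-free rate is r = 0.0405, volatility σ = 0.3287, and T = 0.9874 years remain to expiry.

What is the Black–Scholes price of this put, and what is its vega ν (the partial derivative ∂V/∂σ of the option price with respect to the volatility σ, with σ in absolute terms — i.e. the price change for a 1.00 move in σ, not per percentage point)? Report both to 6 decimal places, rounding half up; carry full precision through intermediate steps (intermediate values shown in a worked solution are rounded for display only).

σ√T = 0.3287·√0.9874 = 0.326623
d₁ = (ln(S/K) + (r+σ²/2)T) / (σ√T) = (ln(154.58/140.48) + (0.0405+0.3287²/2)·0.9874) / 0.326623 = (0.095647 + 0.093331) / 0.326623 = 0.578581
d₂ = d₁ − σ√T = 0.578581 − 0.326623 = 0.251958
e^{−rT} = e^{−0.0405·0.9874} = 0.960799
N(−d₁) = 0.281436,  N(−d₂) = 0.400537
Put price V = K·e^{−rT}·N(−d₂) − S·N(−d₁) = 54.061688 − 43.504394 = 10.557294
φ(d₁) = (1/√(2π))·e^{−d₁²/2} = 0.337457
ν = S·φ(d₁)·√T = 51.834475

price = 10.557294
ν = 51.834475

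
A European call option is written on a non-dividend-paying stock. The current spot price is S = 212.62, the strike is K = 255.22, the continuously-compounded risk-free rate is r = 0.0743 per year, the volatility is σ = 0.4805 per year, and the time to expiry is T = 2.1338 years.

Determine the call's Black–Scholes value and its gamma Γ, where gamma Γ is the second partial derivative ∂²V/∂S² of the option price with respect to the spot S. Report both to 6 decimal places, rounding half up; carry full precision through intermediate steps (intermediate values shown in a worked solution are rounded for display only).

price = 56.490160
Γ = 0.002543

σ√T = 0.4805·√2.1338 = 0.701892
d₁ = (ln(S/K) + (r+σ²/2)T) / (σ√T) = (ln(212.62/255.22) + (0.0743+0.4805²/2)·2.1338) / 0.701892 = (-0.182619 + 0.404867) / 0.701892 = 0.316641
d₂ = d₁ − σ√T = 0.316641 − 0.701892 = -0.385250
e^{−rT} = e^{−0.0743·2.1338} = 0.853388
N(d₁) = 0.624242,  N(d₂) = 0.350026
Call price V = S·N(d₁) − K·e^{−rT}·N(d₂) = 132.726370 − 76.236210 = 56.490160
φ(d₁) = (1/√(2π))·e^{−d₁²/2} = 0.379436
Γ = φ(d₁) / (S·σ·√T) = 0.002543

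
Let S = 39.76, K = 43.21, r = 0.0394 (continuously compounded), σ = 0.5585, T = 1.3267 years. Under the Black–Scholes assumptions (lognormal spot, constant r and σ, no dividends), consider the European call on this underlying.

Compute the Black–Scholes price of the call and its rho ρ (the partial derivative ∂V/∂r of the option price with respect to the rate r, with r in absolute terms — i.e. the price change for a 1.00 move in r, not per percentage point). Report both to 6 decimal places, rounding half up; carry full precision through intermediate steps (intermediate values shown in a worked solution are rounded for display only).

price = 9.574947
ρ = 19.357378

σ√T = 0.5585·√1.3267 = 0.643294
d₁ = (ln(S/K) + (r+σ²/2)T) / (σ√T) = (ln(39.76/43.21) + (0.0394+0.5585²/2)·1.3267) / 0.643294 = (-0.083211 + 0.259186) / 0.643294 = 0.273553
d₂ = d₁ − σ√T = 0.273553 − 0.643294 = -0.369741
e^{−rT} = e^{−0.0394·1.3267} = 0.949071
N(d₁) = 0.607786,  N(d₂) = 0.355788
Call price V = S·N(d₁) − K·e^{−rT}·N(d₂) = 24.165569 − 14.590622 = 9.574947
ρ = K·T·e^{−rT}·N(d₂) = 19.357378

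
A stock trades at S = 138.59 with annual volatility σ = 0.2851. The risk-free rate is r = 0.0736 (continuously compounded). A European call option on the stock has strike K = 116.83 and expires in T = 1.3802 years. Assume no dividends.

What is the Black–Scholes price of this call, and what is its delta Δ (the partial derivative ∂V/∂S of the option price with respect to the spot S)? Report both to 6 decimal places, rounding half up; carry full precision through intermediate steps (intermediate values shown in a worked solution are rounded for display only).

price = 37.762654
Δ = 0.836629

σ√T = 0.2851·√1.3802 = 0.334941
d₁ = (ln(S/K) + (r+σ²/2)T) / (σ√T) = (ln(138.59/116.83) + (0.0736+0.2851²/2)·1.3802) / 0.334941 = (0.170800 + 0.157675) / 0.334941 = 0.980697
d₂ = d₁ − σ√T = 0.980697 − 0.334941 = 0.645756
e^{−rT} = e^{−0.0736·1.3802} = 0.903406
N(d₁) = 0.836629,  N(d₂) = 0.740781
Call price V = S·N(d₁) − K·e^{−rT}·N(d₂) = 115.948391 − 78.185738 = 37.762654
Δ = N(d₁) = 0.836629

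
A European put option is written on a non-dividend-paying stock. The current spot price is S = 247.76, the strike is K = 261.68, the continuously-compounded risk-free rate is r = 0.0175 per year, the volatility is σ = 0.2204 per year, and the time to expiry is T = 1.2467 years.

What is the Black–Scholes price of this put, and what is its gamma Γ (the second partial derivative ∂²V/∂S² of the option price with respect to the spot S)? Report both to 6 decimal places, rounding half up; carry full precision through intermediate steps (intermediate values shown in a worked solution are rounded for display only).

σ√T = 0.2204·√1.2467 = 0.246089
d₁ = (ln(S/K) + (r+σ²/2)T) / (σ√T) = (ln(247.76/261.68) + (0.0175+0.2204²/2)·1.2467) / 0.246089 = (-0.054662 + 0.052097) / 0.246089 = -0.010422
d₂ = d₁ − σ√T = -0.010422 − 0.246089 = -0.256511
e^{−rT} = e^{−0.0175·1.2467} = 0.978419
N(−d₁) = 0.504158,  N(−d₂) = 0.601222
Put price V = K·e^{−rT}·N(−d₂) − S·N(−d₁) = 153.932432 − 124.910074 = 29.022358
φ(d₁) = (1/√(2π))·e^{−d₁²/2} = 0.398921
Γ = φ(d₁) / (S·σ·√T) = 0.006543

price = 29.022358
Γ = 0.006543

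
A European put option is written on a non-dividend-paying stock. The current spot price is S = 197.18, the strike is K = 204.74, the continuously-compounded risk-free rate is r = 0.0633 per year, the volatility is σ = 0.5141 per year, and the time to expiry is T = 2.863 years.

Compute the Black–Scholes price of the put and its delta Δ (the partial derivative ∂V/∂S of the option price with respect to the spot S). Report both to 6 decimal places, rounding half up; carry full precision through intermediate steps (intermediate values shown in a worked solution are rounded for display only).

σ√T = 0.5141·√2.863 = 0.869878
d₁ = (ln(S/K) + (r+σ²/2)T) / (σ√T) = (ln(197.18/204.74) + (0.0633+0.5141²/2)·2.863) / 0.869878 = (-0.037624 + 0.559572) / 0.869878 = 0.600024
d₂ = d₁ − σ√T = 0.600024 − 0.869878 = -0.269854
e^{−rT} = e^{−0.0633·2.863} = 0.834245
N(−d₁) = 0.274245,  N(−d₂) = 0.606364
Put price V = K·e^{−rT}·N(−d₂) − S·N(−d₁) = 103.568939 − 54.075639 = 49.493300
Δ = −N(−d₁) = -0.274245

price = 49.493300
Δ = -0.274245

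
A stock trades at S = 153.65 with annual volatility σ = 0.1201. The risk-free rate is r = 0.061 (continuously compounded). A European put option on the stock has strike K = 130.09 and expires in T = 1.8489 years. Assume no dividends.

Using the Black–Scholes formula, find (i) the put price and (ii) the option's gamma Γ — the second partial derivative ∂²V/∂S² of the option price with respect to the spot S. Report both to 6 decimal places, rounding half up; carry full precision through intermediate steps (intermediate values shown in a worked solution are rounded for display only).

σ√T = 0.1201·√1.8489 = 0.163305
d₁ = (ln(S/K) + (r+σ²/2)T) / (σ√T) = (ln(153.65/130.09) + (0.061+0.1201²/2)·1.8489) / 0.163305 = (0.166451 + 0.126117) / 0.163305 = 1.791542
d₂ = d₁ − σ√T = 1.791542 − 0.163305 = 1.628237
e^{−rT} = e^{−0.061·1.8489} = 0.893345
N(−d₁) = 0.036603,  N(−d₂) = 0.051737
Put price V = K·e^{−rT}·N(−d₂) − S·N(−d₁) = 6.012663 − 5.624077 = 0.388585
φ(d₁) = (1/√(2π))·e^{−d₁²/2} = 0.080158
Γ = φ(d₁) / (S·σ·√T) = 0.003195

price = 0.388585
Γ = 0.003195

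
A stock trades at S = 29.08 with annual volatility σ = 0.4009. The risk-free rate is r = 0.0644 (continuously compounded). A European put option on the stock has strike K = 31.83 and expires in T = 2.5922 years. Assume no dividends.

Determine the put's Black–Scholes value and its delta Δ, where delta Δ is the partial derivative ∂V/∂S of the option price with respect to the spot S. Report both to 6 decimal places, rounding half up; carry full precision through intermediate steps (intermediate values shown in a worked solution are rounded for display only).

price = 6.065078
Δ = -0.329471

σ√T = 0.4009·√2.5922 = 0.645461
d₁ = (ln(S/K) + (r+σ²/2)T) / (σ√T) = (ln(29.08/31.83) + (0.0644+0.4009²/2)·2.5922) / 0.645461 = (-0.090359 + 0.375248) / 0.645461 = 0.441373
d₂ = d₁ − σ√T = 0.441373 − 0.645461 = -0.204088
e^{−rT} = e^{−0.0644·2.5922} = 0.846252
N(−d₁) = 0.329471,  N(−d₂) = 0.580858
Put price V = K·e^{−rT}·N(−d₂) − S·N(−d₁) = 15.646108 − 9.581030 = 6.065078
Δ = −N(−d₁) = -0.329471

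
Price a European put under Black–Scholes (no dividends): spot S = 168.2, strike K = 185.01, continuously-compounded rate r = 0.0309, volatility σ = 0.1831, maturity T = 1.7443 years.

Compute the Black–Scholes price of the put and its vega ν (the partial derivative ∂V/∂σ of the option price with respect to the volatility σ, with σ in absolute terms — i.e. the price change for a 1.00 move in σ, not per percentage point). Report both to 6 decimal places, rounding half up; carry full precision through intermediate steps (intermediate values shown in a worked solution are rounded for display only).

price = 20.320174
ν = 88.511842

σ√T = 0.1831·√1.7443 = 0.241824
d₁ = (ln(S/K) + (r+σ²/2)T) / (σ√T) = (ln(168.2/185.01) + (0.0309+0.1831²/2)·1.7443) / 0.241824 = (-0.095256 + 0.083138) / 0.241824 = -0.050110
d₂ = d₁ − σ√T = -0.050110 − 0.241824 = -0.291934
e^{−rT} = e^{−0.0309·1.7443} = 0.947528
N(−d₁) = 0.519983,  N(−d₂) = 0.614832
Put price V = K·e^{−rT}·N(−d₂) − S·N(−d₁) = 107.781285 − 87.461110 = 20.320174
φ(d₁) = (1/√(2π))·e^{−d₁²/2} = 0.398442
ν = S·φ(d₁)·√T = 88.511842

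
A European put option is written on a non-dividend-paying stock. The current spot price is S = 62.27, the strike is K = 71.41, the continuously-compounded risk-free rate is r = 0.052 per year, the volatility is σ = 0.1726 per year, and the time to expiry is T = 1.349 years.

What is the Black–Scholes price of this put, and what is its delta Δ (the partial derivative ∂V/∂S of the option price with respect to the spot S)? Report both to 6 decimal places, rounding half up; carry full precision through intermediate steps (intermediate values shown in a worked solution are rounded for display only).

σ√T = 0.1726·√1.349 = 0.200469
d₁ = (ln(S/K) + (r+σ²/2)T) / (σ√T) = (ln(62.27/71.41) + (0.052+0.1726²/2)·1.349) / 0.200469 = (-0.136958 + 0.090242) / 0.200469 = -0.233035
d₂ = d₁ − σ√T = -0.233035 − 0.200469 = -0.433504
e^{−rT} = e^{−0.052·1.349} = 0.932256
N(−d₁) = 0.592133,  N(−d₂) = 0.667676
Put price V = K·e^{−rT}·N(−d₂) − S·N(−d₁) = 44.448764 − 36.872119 = 7.576645
Δ = −N(−d₁) = -0.592133

price = 7.576645
Δ = -0.592133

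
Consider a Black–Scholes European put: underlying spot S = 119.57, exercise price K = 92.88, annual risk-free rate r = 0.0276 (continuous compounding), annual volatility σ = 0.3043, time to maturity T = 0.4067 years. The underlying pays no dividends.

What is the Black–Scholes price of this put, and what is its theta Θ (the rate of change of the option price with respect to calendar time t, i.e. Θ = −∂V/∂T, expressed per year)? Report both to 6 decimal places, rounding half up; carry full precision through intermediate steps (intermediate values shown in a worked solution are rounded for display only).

σ√T = 0.3043·√0.4067 = 0.194061
d₁ = (ln(S/K) + (r+σ²/2)T) / (σ√T) = (ln(119.57/92.88) + (0.0276+0.3043²/2)·0.4067) / 0.194061 = (0.252594 + 0.030055) / 0.194061 = 1.456490
d₂ = d₁ − σ√T = 1.456490 − 0.194061 = 1.262429
e^{−rT} = e^{−0.0276·0.4067} = 0.988838
N(−d₁) = 0.072629,  N(−d₂) = 0.103397
Put price V = K·e^{−rT}·N(−d₂) − S·N(−d₁) = 9.496340 − 8.684198 = 0.812142
φ(d₁) = (1/√(2π))·e^{−d₁²/2} = 0.138122
Θ = −S·φ(d₁)·σ/(2√T) + r·K·e^{−rT}·N(−d₂) = −3.940205 + 0.262099 = -3.678106

price = 0.812142
Θ = -3.678106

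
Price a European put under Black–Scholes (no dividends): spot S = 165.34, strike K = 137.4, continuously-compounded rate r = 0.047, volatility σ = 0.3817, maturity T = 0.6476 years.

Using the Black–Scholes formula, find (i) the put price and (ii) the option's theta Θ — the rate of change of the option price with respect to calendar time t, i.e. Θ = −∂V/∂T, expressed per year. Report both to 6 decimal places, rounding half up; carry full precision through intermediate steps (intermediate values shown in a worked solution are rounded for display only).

σ√T = 0.3817·√0.6476 = 0.307168
d₁ = (ln(S/K) + (r+σ²/2)T) / (σ√T) = (ln(165.34/137.4) + (0.047+0.3817²/2)·0.6476) / 0.307168 = (0.185108 + 0.077613) / 0.307168 = 0.855301
d₂ = d₁ − σ√T = 0.855301 − 0.307168 = 0.548133
e^{−rT} = e^{−0.047·0.6476} = 0.970021
N(−d₁) = 0.196192,  N(−d₂) = 0.291800
Put price V = K·e^{−rT}·N(−d₂) − S·N(−d₁) = 38.891414 − 32.438441 = 6.452973
φ(d₁) = (1/√(2π))·e^{−d₁²/2} = 0.276731
Θ = −S·φ(d₁)·σ/(2√T) + r·K·e^{−rT}·N(−d₂) = −10.851130 + 1.827896 = -9.023234

price = 6.452973
Θ = -9.023234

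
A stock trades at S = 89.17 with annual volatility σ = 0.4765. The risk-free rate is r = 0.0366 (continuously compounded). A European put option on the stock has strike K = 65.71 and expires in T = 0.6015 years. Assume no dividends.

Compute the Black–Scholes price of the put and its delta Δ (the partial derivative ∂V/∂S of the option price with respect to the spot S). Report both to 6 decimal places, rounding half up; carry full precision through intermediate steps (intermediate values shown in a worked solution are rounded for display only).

price = 2.854578
Δ = -0.142207

σ√T = 0.4765·√0.6015 = 0.369556
d₁ = (ln(S/K) + (r+σ²/2)T) / (σ√T) = (ln(89.17/65.71) + (0.0366+0.4765²/2)·0.6015) / 0.369556 = (0.305294 + 0.090301) / 0.369556 = 1.070457
d₂ = d₁ − σ√T = 1.070457 − 0.369556 = 0.700901
e^{−rT} = e^{−0.0366·0.6015} = 0.978226
N(−d₁) = 0.142207,  N(−d₂) = 0.241682
Put price V = K·e^{−rT}·N(−d₂) − S·N(−d₁) = 15.535152 − 12.680573 = 2.854578
Δ = −N(−d₁) = -0.142207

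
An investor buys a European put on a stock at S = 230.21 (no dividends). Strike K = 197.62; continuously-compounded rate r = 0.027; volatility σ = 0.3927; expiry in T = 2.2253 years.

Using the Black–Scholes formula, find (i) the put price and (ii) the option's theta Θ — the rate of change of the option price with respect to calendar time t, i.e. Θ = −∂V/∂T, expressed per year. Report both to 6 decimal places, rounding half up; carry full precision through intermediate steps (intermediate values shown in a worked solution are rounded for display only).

price = 28.927605
Θ = -7.376310

σ√T = 0.3927·√2.2253 = 0.585808
d₁ = (ln(S/K) + (r+σ²/2)T) / (σ√T) = (ln(230.21/197.62) + (0.027+0.3927²/2)·2.2253) / 0.585808 = (0.152646 + 0.231669) / 0.585808 = 0.656042
d₂ = d₁ − σ√T = 0.656042 − 0.585808 = 0.070234
e^{−rT} = e^{−0.027·2.2253} = 0.941686
N(−d₁) = 0.255899,  N(−d₂) = 0.472004
Put price V = K·e^{−rT}·N(−d₂) − S·N(−d₁) = 87.838022 − 58.910417 = 28.927605
φ(d₁) = (1/√(2π))·e^{−d₁²/2} = 0.321701
Θ = −S·φ(d₁)·σ/(2√T) + r·K·e^{−rT}·N(−d₂) = −9.747936 + 2.371627 = -7.376310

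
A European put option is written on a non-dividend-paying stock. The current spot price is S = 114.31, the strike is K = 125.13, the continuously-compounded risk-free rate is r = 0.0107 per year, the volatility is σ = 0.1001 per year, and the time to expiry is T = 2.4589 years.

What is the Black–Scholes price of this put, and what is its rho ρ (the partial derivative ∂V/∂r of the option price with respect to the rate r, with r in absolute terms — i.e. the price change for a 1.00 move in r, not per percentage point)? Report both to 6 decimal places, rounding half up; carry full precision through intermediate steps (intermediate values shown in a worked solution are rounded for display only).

σ√T = 0.1001·√2.4589 = 0.156966
d₁ = (ln(S/K) + (r+σ²/2)T) / (σ√T) = (ln(114.31/125.13) + (0.0107+0.1001²/2)·2.4589) / 0.156966 = (-0.090439 + 0.038629) / 0.156966 = -0.330071
d₂ = d₁ − σ√T = -0.330071 − 0.156966 = -0.487037
e^{−rT} = e^{−0.0107·2.4589} = 0.974033
N(−d₁) = 0.629327,  N(−d₂) = 0.686884
Put price V = K·e^{−rT}·N(−d₂) − S·N(−d₁) = 83.717905 − 71.938355 = 11.779550
ρ = −K·T·e^{−rT}·N(−d₂) = -205.853958

price = 11.779550
ρ = -205.853958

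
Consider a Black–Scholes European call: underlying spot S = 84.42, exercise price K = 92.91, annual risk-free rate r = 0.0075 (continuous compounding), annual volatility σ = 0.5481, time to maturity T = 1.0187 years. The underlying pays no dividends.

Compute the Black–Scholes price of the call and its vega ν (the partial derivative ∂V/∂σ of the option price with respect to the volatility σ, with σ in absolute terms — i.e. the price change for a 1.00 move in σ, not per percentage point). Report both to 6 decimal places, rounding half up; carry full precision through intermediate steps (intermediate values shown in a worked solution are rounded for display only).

σ√T = 0.5481·√1.0187 = 0.553201
d₁ = (ln(S/K) + (r+σ²/2)T) / (σ√T) = (ln(84.42/92.91) + (0.0075+0.5481²/2)·1.0187) / 0.553201 = (-0.095827 + 0.160656) / 0.553201 = 0.117189
d₂ = d₁ − σ√T = 0.117189 − 0.553201 = -0.436012
e^{−rT} = e^{−0.0075·1.0187} = 0.992389
N(d₁) = 0.546645,  N(d₂) = 0.331414
Call price V = S·N(d₁) − K·e^{−rT}·N(d₂) = 46.147753 − 30.557311 = 15.590443
φ(d₁) = (1/√(2π))·e^{−d₁²/2} = 0.396212
ν = S·φ(d₁)·√T = 33.759533

price = 15.590443
ν = 33.759533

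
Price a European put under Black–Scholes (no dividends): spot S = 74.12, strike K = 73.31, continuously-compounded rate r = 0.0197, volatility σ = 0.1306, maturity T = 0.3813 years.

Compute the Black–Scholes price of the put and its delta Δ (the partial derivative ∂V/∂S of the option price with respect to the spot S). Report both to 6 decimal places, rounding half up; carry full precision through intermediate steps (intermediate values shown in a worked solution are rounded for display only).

σ√T = 0.1306·√0.3813 = 0.080645
d₁ = (ln(S/K) + (r+σ²/2)T) / (σ√T) = (ln(74.12/73.31) + (0.0197+0.1306²/2)·0.3813) / 0.080645 = (0.010988 + 0.010763) / 0.080645 = 0.269723
d₂ = d₁ − σ√T = 0.269723 − 0.080645 = 0.189078
e^{−rT} = e^{−0.0197·0.3813} = 0.992517
N(−d₁) = 0.393687,  N(−d₂) = 0.425016
Put price V = K·e^{−rT}·N(−d₂) − S·N(−d₁) = 30.924733 − 29.180052 = 1.744681
Δ = −N(−d₁) = -0.393687

price = 1.744681
Δ = -0.393687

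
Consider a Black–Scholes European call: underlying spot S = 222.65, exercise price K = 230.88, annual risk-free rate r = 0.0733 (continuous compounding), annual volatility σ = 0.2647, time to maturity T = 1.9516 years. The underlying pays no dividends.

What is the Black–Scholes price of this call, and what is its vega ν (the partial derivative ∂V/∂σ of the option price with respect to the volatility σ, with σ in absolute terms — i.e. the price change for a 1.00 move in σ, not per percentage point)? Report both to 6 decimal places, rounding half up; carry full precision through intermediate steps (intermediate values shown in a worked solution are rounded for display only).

price = 43.545606
ν = 110.923918

σ√T = 0.2647·√1.9516 = 0.369785
d₁ = (ln(S/K) + (r+σ²/2)T) / (σ√T) = (ln(222.65/230.88) + (0.0733+0.2647²/2)·1.9516) / 0.369785 = (-0.036297 + 0.211423) / 0.369785 = 0.473588
d₂ = d₁ − σ√T = 0.473588 − 0.369785 = 0.103803
e^{−rT} = e^{−0.0733·1.9516} = 0.866709
N(d₁) = 0.682103,  N(d₂) = 0.541337
Call price V = S·N(d₁) − K·e^{−rT}·N(d₂) = 151.870251 − 108.324645 = 43.545606
φ(d₁) = (1/√(2π))·e^{−d₁²/2} = 0.356621
ν = S·φ(d₁)·√T = 110.923918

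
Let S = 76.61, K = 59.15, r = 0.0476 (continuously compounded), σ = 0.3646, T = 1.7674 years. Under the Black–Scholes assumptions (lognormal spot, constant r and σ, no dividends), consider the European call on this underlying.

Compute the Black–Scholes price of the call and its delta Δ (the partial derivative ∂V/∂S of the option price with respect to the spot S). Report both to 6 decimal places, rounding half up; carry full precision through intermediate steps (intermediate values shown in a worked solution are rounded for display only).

price = 26.575683
Δ = 0.828826

σ√T = 0.3646·√1.7674 = 0.484712
d₁ = (ln(S/K) + (r+σ²/2)T) / (σ√T) = (ln(76.61/59.15) + (0.0476+0.3646²/2)·1.7674) / 0.484712 = (0.258651 + 0.201601) / 0.484712 = 0.949537
d₂ = d₁ − σ√T = 0.949537 − 0.484712 = 0.464825
e^{−rT} = e^{−0.0476·1.7674} = 0.919313
N(d₁) = 0.828826,  N(d₂) = 0.678971
Call price V = S·N(d₁) − K·e^{−rT}·N(d₂) = 63.496376 − 36.920693 = 26.575683
Δ = N(d₁) = 0.828826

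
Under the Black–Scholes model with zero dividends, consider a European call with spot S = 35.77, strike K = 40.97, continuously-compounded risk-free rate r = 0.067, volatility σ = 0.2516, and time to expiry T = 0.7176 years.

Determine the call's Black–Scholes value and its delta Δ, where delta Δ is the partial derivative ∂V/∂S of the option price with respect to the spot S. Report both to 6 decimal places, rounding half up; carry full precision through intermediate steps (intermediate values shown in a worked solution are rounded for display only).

price = 1.799888
Δ = 0.380303

σ√T = 0.2516·√0.7176 = 0.213134
d₁ = (ln(S/K) + (r+σ²/2)T) / (σ√T) = (ln(35.77/40.97) + (0.067+0.2516²/2)·0.7176) / 0.213134 = (-0.135731 + 0.070792) / 0.213134 = -0.304684
d₂ = d₁ − σ√T = -0.304684 − 0.213134 = -0.517818
e^{−rT} = e^{−0.067·0.7176} = 0.953058
N(d₁) = 0.380303,  N(d₂) = 0.302293
Call price V = S·N(d₁) − K·e^{−rT}·N(d₂) = 13.603454 − 11.803566 = 1.799888
Δ = N(d₁) = 0.380303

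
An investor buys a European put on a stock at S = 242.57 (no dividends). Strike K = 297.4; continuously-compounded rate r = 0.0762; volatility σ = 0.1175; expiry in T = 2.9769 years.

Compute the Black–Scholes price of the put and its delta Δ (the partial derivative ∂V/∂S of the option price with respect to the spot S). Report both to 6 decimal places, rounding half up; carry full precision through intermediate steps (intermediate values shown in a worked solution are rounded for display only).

price = 16.722568
Δ = -0.414855

σ√T = 0.1175·√2.9769 = 0.202731
d₁ = (ln(S/K) + (r+σ²/2)T) / (σ√T) = (ln(242.57/297.4) + (0.0762+0.1175²/2)·2.9769) / 0.202731 = (-0.203788 + 0.247390) / 0.202731 = 0.215073
d₂ = d₁ − σ√T = 0.215073 − 0.202731 = 0.012342
e^{−rT} = e^{−0.0762·2.9769} = 0.797048
N(−d₁) = 0.414855,  N(−d₂) = 0.495076
Put price V = K·e^{−rT}·N(−d₂) − S·N(−d₁) = 117.353976 − 100.631408 = 16.722568
Δ = −N(−d₁) = -0.414855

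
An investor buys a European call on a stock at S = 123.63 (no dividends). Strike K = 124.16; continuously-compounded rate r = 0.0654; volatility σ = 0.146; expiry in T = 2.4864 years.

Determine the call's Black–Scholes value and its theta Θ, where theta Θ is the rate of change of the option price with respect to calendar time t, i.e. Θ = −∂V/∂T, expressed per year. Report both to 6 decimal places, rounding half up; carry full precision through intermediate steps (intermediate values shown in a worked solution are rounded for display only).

σ√T = 0.146·√2.4864 = 0.230218
d₁ = (ln(S/K) + (r+σ²/2)T) / (σ√T) = (ln(123.63/124.16) + (0.0654+0.146²/2)·2.4864) / 0.230218 = (-0.004278 + 0.189111) / 0.230218 = 0.802862
d₂ = d₁ − σ√T = 0.802862 − 0.230218 = 0.572644
e^{−rT} = e^{−0.0654·2.4864} = 0.849922
N(d₁) = 0.788973,  N(d₂) = 0.716557
Call price V = S·N(d₁) − K·e^{−rT}·N(d₂) = 97.540685 − 75.615645 = 21.925040
φ(d₁) = (1/√(2π))·e^{−d₁²/2} = 0.289028
Θ = −S·φ(d₁)·σ/(2√T) − r·K·e^{−rT}·N(d₂) = −1.654250 − 4.945263 = -6.599513

price = 21.925040
Θ = -6.599513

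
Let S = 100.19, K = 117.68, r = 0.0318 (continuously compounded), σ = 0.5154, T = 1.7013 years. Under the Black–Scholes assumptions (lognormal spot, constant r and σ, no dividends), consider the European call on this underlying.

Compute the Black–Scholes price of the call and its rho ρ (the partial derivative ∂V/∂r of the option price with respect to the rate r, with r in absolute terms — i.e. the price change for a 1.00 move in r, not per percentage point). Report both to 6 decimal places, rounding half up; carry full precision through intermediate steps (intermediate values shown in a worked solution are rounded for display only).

price = 22.549981
ρ = 58.853446

σ√T = 0.5154·√1.7013 = 0.672256
d₁ = (ln(S/K) + (r+σ²/2)T) / (σ√T) = (ln(100.19/117.68) + (0.0318+0.5154²/2)·1.7013) / 0.672256 = (-0.160901 + 0.280066) / 0.672256 = 0.177261
d₂ = d₁ − σ√T = 0.177261 − 0.672256 = -0.494995
e^{−rT} = e^{−0.0318·1.7013} = 0.947336
N(d₁) = 0.570348,  N(d₂) = 0.310302
Call price V = S·N(d₁) − K·e^{−rT}·N(d₂) = 57.143202 − 34.593221 = 22.549981
ρ = K·T·e^{−rT}·N(d₂) = 58.853446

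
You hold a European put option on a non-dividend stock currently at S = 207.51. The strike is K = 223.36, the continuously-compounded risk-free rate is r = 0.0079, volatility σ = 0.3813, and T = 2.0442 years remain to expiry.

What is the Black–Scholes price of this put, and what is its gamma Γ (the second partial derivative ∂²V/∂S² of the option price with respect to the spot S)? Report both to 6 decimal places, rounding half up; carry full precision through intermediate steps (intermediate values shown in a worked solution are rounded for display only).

price = 52.281000
Γ = 0.003478

σ√T = 0.3813·√2.0442 = 0.545166
d₁ = (ln(S/K) + (r+σ²/2)T) / (σ√T) = (ln(207.51/223.36) + (0.0079+0.3813²/2)·2.0442) / 0.545166 = (-0.073605 + 0.164752) / 0.545166 = 0.167191
d₂ = d₁ − σ√T = 0.167191 − 0.545166 = -0.377975
e^{−rT} = e^{−0.0079·2.0442} = 0.983981
N(−d₁) = 0.433610,  N(−d₂) = 0.647275
Put price V = K·e^{−rT}·N(−d₂) − S·N(−d₁) = 142.259401 − 89.978402 = 52.281000
φ(d₁) = (1/√(2π))·e^{−d₁²/2} = 0.393405
Γ = φ(d₁) / (S·σ·√T) = 0.003478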